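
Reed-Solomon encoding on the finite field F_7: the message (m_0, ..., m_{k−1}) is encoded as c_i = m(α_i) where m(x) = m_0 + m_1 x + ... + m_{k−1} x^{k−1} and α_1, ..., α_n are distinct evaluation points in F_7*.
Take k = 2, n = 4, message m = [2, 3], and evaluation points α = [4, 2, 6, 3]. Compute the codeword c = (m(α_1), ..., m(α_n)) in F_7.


c = [0, 1, 6, 4]

Message polynomial: m(x) = 2 + 3·x (mod 7).
For each evaluation point α_i, compute m(α_i) mod 7:
  α_1 = 4: Horner steps 3 → 0, so m(4) = 0.
  α_2 = 2: Horner steps 3 → 1, so m(2) = 1.
  α_3 = 6: Horner steps 3 → 6, so m(6) = 6.
  α_4 = 3: Horner steps 3 → 4, so m(3) = 4.
Codeword c = [0, 1, 6, 4] ∈ F_7^4.


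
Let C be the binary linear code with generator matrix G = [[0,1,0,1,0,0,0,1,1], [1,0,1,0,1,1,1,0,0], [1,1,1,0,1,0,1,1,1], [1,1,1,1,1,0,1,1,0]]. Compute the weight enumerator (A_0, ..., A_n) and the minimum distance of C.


Weight distribution: A_0 = 1, A_2 = 4, A_4 = 3, A_5 = 3, A_7 = 4, A_9 = 1. Minimum distance d = 2.

Enumerate all 2^4 = 16 messages m ∈ F_2^4.
For each, compute codeword c = mG in F_2^9, then tally its weight.
  m = 0000 → c = 000000000, weight = 0.
  m = 1000 → c = 010100011, weight = 4.
  m = 0100 → c = 101011100, weight = 5.
  m = 1100 → c = 111111111, weight = 9.
  m = 0010 → c = 111010111, weight = 7.
  m = 1010 → c = 101110100, weight = 5.
  m = 0110 → c = 010001011, weight = 4.
  m = 1110 → c = 000101000, weight = 2.
  m = 0001 → c = 111110110, weight = 7.
  m = 1001 → c = 101010101, weight = 5.
  m = 0101 → c = 010101010, weight = 4.
  m = 1101 → c = 000001001, weight = 2.
  m = 0011 → c = 000100001, weight = 2.
  m = 1011 → c = 010000010, weight = 2.
  m = 0111 → c = 101111101, weight = 7.
  m = 1111 → c = 111011110, weight = 7.
Tally weights:
  weight 0: 1 codewords.
  weight 2: 4 codewords.
  weight 4: 3 codewords.
  weight 5: 3 codewords.
  weight 7: 4 codewords.
  weight 9: 1 codewords.
Minimum distance d = smallest w > 0 with A_w > 0 = 2.
Sanity: Σ A_w = 16 = 2^4 = 16 ✓.


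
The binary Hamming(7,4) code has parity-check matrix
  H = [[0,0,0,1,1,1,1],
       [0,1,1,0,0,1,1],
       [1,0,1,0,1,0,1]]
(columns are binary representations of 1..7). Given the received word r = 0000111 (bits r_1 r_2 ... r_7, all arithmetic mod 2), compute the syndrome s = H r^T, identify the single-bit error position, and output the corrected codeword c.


s = (1, 0, 0)^T, error position = 4, corrected codeword c = 0001111

Compute s = H r^T mod 2 one row at a time:
  s_1 = 0 + 1 + 1 + 1 = 3 ≡ 1 (mod 2).
  s_2 = 0 + 0 + 1 + 1 = 2 ≡ 0 (mod 2).
  s_3 = 0 + 0 + 1 + 1 = 2 ≡ 0 (mod 2).
s = (1, 0, 0)^T — this equals column 4 of H (binary 100), so error is at position 4.
Correct: flip bit 4 of r = 0000111 to get c = 0001111.


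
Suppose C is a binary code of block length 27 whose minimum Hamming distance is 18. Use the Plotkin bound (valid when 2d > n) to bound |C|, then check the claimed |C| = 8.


Plotkin bound M ≤ 4; given |C| = 8 > bound (violated).

Check applicability: 2d = 36, n = 27.
2d − n = 9 > 0, so Plotkin applies.
Compute d/(2d−n) = 18/9 ≈ 2.0000.
⌊d/(2d−n)⌋ = 2.
Plotkin bound: M ≤ 2·2 = 4.
Given |C| = 8, check: VIOLATED.
This |C| is above the Plotkin bound, so no binary code with n = 27, d = 18 and 8 codewords exists.


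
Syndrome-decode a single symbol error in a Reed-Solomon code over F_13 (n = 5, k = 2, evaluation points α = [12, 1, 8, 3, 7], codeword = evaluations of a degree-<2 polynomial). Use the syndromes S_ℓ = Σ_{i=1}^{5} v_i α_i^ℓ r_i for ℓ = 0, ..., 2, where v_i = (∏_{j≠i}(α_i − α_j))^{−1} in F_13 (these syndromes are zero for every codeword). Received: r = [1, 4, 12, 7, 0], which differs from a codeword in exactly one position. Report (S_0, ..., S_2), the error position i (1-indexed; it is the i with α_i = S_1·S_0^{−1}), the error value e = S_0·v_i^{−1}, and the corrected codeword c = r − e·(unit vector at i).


S = (10, 2, 3), error at position 3, error magnitude e = 4, c = [1, 4, 8, 7, 0].

Step 1: column multipliers v_i = (∏_{j≠i}(α_i − α_j))^{−1} mod 13.
  i = 1 (α = 12): (12−1)(12−8)(12−3)(12−7) = 11·4·9·5 = 1980 ≡ 4, so v_1 = 4^{−1} = 10 (mod 13).
  i = 2 (α = 1): (1−12)(1−8)(1−3)(1−7) = (−11)·(−7)·(−2)·(−6) = 924 ≡ 1, so v_2 = 1^{−1} = 1 (mod 13).
  i = 3 (α = 8): (8−12)(8−1)(8−3)(8−7) = (−4)·7·5·1 = −140 ≡ 3, so v_3 = 3^{−1} = 9 (mod 13).
  i = 4 (α = 3): (3−12)(3−1)(3−8)(3−7) = (−9)·2·(−5)·(−4) = −360 ≡ 4, so v_4 = 4^{−1} = 10 (mod 13).
  i = 5 (α = 7): (7−12)(7−1)(7−8)(7−3) = (−5)·6·(−1)·4 = 120 ≡ 3, so v_5 = 3^{−1} = 9 (mod 13).
  v = [10, 1, 9, 10, 9].
Step 2: syndromes of r = [1, 4, 12, 7, 0] (all sums mod 13).
  S_0 = Σ v_i r_i = 10·1 + 1·4 + 9·12 + 10·7 + 9·0 = 192 ≡ 10.
  S_1 = Σ v_i α_i r_i = 10·12·1 + 1·1·4 + 9·8·12 + 10·3·7 + 9·7·0 = 1198 ≡ 2.
  α_i^2 mod 13 = [1, 1, 12, 9, 10].
  S_2 = Σ v_i α_i^2 r_i = 10·1·1 + 1·1·4 + 9·12·12 + 10·9·7 + 9·10·0 = 1940 ≡ 3.
  S = (10, 2, 3) ≠ 0, so r is not a codeword (an error is present).
Step 3: locate the error. For a single error e at position i, S_ℓ = v_i·e·α_i^ℓ, so α_err = S_1/S_0.
  S_0^{−1} = 10^{−1} = 4 (mod 13), so α_err = 2·4 = 8 ≡ 8 = α_3. Error position i = 3.
  Consistency check: S_2/S_1 = 3·7 = 21 ≡ 8 = α_err ✓ (single-error assumption holds).
Step 4: error magnitude e = S_0/v_3 = S_0·∏_{j≠3}(α_3 − α_j) = 10·3 = 30 ≡ 4 (mod 13).
Step 5: correct position 3: c_3 = r_3 − e = 12 − 4 ≡ 8 (mod 13). Hence c = [1, 4, 8, 7, 0].
  Check: interpolating c through the α_i gives m(x) = 9 + 8·x (degree < 2) with m(α_i) = c_i for every i, so c is indeed a codeword.


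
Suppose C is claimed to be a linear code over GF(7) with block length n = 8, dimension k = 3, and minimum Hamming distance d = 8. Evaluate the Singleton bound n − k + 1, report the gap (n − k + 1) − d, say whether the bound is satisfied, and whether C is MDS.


Singleton RHS = n − k + 1 = 6, slack = -2, bound violated (no such code; not MDS).

Singleton bound: d ≤ n − k + 1.
Here n = 8, k = 3, so n − k + 1 = 6.
Given d = 8, check d ≤ 6: NO.
Slack = (n − k + 1) − d = -2.
The slack is negative: d = 8 exceeds n − k + 1 = 6 by 2, so the Singleton bound is violated and no linear [8, 3, 8]_7 code can exist. In particular it is not MDS (MDS requires d = n − k + 1 exactly).
Description: the claimed parameters are [8, 3, 8]_7; such a code would be impossible (violates the Singleton bound).


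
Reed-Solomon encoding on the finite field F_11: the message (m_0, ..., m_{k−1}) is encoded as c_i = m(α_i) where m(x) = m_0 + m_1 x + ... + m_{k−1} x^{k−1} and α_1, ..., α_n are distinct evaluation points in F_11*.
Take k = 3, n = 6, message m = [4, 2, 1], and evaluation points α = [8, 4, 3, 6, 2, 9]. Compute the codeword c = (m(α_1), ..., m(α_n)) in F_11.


c = [7, 6, 8, 8, 1, 4]

Message polynomial: m(x) = 4 + 2·x + 1·x^2 (mod 11).
For each evaluation point α_i, compute m(α_i) mod 11:
  α_1 = 8: Horner steps 1 → 10 → 7, so m(8) = 7.
  α_2 = 4: Horner steps 1 → 6 → 6, so m(4) = 6.
  α_3 = 3: Horner steps 1 → 5 → 8, so m(3) = 8.
  α_4 = 6: Horner steps 1 → 8 → 8, so m(6) = 8.
  α_5 = 2: Horner steps 1 → 4 → 1, so m(2) = 1.
  α_6 = 9: Horner steps 1 → 0 → 4, so m(9) = 4.
Codeword c = [7, 6, 8, 8, 1, 4] ∈ F_11^6.


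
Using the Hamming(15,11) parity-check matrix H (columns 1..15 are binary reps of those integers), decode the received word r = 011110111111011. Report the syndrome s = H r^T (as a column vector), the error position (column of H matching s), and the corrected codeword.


s = (1, 0, 1, 0)^T, error position = 10, corrected codeword c = 011110111011011

Compute s = H r^T mod 2 one row at a time:
  s_1 = 1 + 1 + 1 + 1 + 1 + 0 + 1 + 1 = 7 ≡ 1 (mod 2).
  s_2 = 1 + 1 + 0 + 1 + 1 + 0 + 1 + 1 = 6 ≡ 0 (mod 2).
  s_3 = 1 + 1 + 0 + 1 + 1 + 1 + 1 + 1 = 7 ≡ 1 (mod 2).
  s_4 = 0 + 1 + 1 + 1 + 1 + 1 + 0 + 1 = 6 ≡ 0 (mod 2).
s = (1, 0, 1, 0)^T — this equals column 10 of H (binary 1010), so error is at position 10.
Correct: flip bit 10 of r = 011110111111011 to get c = 011110111011011.


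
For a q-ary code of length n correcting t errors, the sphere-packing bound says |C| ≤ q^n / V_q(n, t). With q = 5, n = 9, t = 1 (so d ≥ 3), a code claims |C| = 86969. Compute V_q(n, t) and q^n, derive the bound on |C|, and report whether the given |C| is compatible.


V_q(n, t) = 37, q^n = 1953125, Hamming bound = 52787, |C| = 86969 > bound (violated).

Step 1: Compute V_q(n, t) = Σ_{j=0}^1 C(n, j) (q−1)^j.
  j = 0: C(9,0)·(4)^0 = 1·1 = 1.
  j = 1: C(9,1)·(4)^1 = 9·4 = 36.
  V_q(n, t) = 1 + 36 = 37.
Step 2: q^n = 5^9 = 1953125.
Step 3: Hamming bound ⌊q^n / V_q(n,t)⌋ = ⌊1953125/37⌋ = 52787.
Step 4: Compare |C| = 86969 to 52787: violated.
The claimed |C| lies above the Hamming bound, so no 5-ary code of length 9 with d ≥ 3 can have 86969 codewords.


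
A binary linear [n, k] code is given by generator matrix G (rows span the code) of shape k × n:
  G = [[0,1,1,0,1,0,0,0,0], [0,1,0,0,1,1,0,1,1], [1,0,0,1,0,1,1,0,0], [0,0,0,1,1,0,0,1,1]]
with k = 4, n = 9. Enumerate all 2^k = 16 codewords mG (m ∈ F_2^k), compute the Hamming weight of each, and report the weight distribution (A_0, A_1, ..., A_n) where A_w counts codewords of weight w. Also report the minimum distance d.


Weight distribution: A_0 = 1, A_3 = 3, A_4 = 5, A_5 = 2, A_6 = 2, A_7 = 3. Minimum distance d = 3.

Enumerate all 2^4 = 16 messages m ∈ F_2^4.
For each, compute codeword c = mG in F_2^9, then tally its weight.
  m = 0000 → c = 000000000, weight = 0.
  m = 1000 → c = 011010000, weight = 3.
  m = 0100 → c = 010011011, weight = 5.
  m = 1100 → c = 001001011, weight = 4.
  m = 0010 → c = 100101100, weight = 4.
  m = 1010 → c = 111111100, weight = 7.
  m = 0110 → c = 110110111, weight = 7.
  m = 1110 → c = 101100111, weight = 6.
  m = 0001 → c = 000110011, weight = 4.
  m = 1001 → c = 011100011, weight = 5.
  m = 0101 → c = 010101000, weight = 3.
  m = 1101 → c = 001111000, weight = 4.
  m = 0011 → c = 100011111, weight = 6.
  m = 1011 → c = 111001111, weight = 7.
  m = 0111 → c = 110000100, weight = 3.
  m = 1111 → c = 101010100, weight = 4.
Tally weights:
  weight 0: 1 codewords.
  weight 3: 3 codewords.
  weight 4: 5 codewords.
  weight 5: 2 codewords.
  weight 6: 2 codewords.
  weight 7: 3 codewords.
Minimum distance d = smallest w > 0 with A_w > 0 = 3.
Sanity: Σ A_w = 16 = 2^4 = 16 ✓.


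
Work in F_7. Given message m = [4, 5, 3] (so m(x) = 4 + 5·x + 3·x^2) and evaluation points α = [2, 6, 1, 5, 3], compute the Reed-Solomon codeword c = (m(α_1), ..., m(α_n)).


c = [5, 2, 5, 6, 4]

Message polynomial: m(x) = 4 + 5·x + 3·x^2 (mod 7).
For each evaluation point α_i, compute m(α_i) mod 7:
  α_1 = 2: Horner steps 3 → 4 → 5, so m(2) = 5.
  α_2 = 6: Horner steps 3 → 2 → 2, so m(6) = 2.
  α_3 = 1: Horner steps 3 → 1 → 5, so m(1) = 5.
  α_4 = 5: Horner steps 3 → 6 → 6, so m(5) = 6.
  α_5 = 3: Horner steps 3 → 0 → 4, so m(3) = 4.
Codeword c = [5, 2, 5, 6, 4] ∈ F_7^5.


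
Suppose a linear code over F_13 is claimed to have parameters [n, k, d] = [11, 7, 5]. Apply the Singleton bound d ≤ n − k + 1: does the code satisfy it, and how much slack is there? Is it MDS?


Singleton RHS = n − k + 1 = 5, slack = 0, bound satisfied, MDS.

Singleton bound: d ≤ n − k + 1.
Here n = 11, k = 7, so n − k + 1 = 5.
Given d = 5, check d ≤ 5: YES.
Slack = (n − k + 1) − d = 0.
The code is MDS (slack = 0).
Description: the claimed parameters are [11, 7, 5]_13; such a code would be MDS (meets Singleton bound).


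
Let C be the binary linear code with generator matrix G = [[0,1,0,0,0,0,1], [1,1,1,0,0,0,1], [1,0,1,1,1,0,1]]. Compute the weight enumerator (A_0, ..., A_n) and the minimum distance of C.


Weight distribution: A_0 = 1, A_2 = 2, A_3 = 2, A_4 = 1, A_5 = 2. Minimum distance d = 2.

Enumerate all 2^3 = 8 messages m ∈ F_2^3.
For each, compute codeword c = mG in F_2^7, then tally its weight.
  m = 000 → c = 0000000, weight = 0.
  m = 100 → c = 0100001, weight = 2.
  m = 010 → c = 1110001, weight = 4.
  m = 110 → c = 1010000, weight = 2.
  m = 001 → c = 1011101, weight = 5.
  m = 101 → c = 1111100, weight = 5.
  m = 011 → c = 0101100, weight = 3.
  m = 111 → c = 0001101, weight = 3.
Tally weights:
  weight 0: 1 codewords.
  weight 2: 2 codewords.
  weight 3: 2 codewords.
  weight 4: 1 codewords.
  weight 5: 2 codewords.
Minimum distance d = smallest w > 0 with A_w > 0 = 2.
Sanity: Σ A_w = 8 = 2^3 = 8 ✓.


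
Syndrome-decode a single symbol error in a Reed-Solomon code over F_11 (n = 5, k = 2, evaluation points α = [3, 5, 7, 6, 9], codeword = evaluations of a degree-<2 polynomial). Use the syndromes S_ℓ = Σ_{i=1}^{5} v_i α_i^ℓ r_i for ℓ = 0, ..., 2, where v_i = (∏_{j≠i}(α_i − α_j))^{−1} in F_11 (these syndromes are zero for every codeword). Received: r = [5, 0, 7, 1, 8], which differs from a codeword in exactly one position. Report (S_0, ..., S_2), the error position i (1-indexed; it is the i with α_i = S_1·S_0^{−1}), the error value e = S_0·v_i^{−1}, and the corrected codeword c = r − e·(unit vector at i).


S = (10, 6, 8), error at position 2, error magnitude e = 5, c = [5, 6, 7, 1, 8].

Step 1: column multipliers v_i = (∏_{j≠i}(α_i − α_j))^{−1} mod 11.
  i = 1 (α = 3): (3−5)(3−7)(3−6)(3−9) = (−2)·(−4)·(−3)·(−6) = 144 ≡ 1, so v_1 = 1^{−1} = 1 (mod 11).
  i = 2 (α = 5): (5−3)(5−7)(5−6)(5−9) = 2·(−2)·(−1)·(−4) = −16 ≡ 6, so v_2 = 6^{−1} = 2 (mod 11).
  i = 3 (α = 7): (7−3)(7−5)(7−6)(7−9) = 4·2·1·(−2) = −16 ≡ 6, so v_3 = 6^{−1} = 2 (mod 11).
  i = 4 (α = 6): (6−3)(6−5)(6−7)(6−9) = 3·1·(−1)·(−3) = 9 ≡ 9, so v_4 = 9^{−1} = 5 (mod 11).
  i = 5 (α = 9): (9−3)(9−5)(9−7)(9−6) = 6·4·2·3 = 144 ≡ 1, so v_5 = 1^{−1} = 1 (mod 11).
  v = [1, 2, 2, 5, 1].
Step 2: syndromes of r = [5, 0, 7, 1, 8] (all sums mod 11).
  S_0 = Σ v_i r_i = 1·5 + 2·0 + 2·7 + 5·1 + 1·8 = 32 ≡ 10.
  S_1 = Σ v_i α_i r_i = 1·3·5 + 2·5·0 + 2·7·7 + 5·6·1 + 1·9·8 = 215 ≡ 6.
  α_i^2 mod 11 = [9, 3, 5, 3, 4].
  S_2 = Σ v_i α_i^2 r_i = 1·9·5 + 2·3·0 + 2·5·7 + 5·3·1 + 1·4·8 = 162 ≡ 8.
  S = (10, 6, 8) ≠ 0, so r is not a codeword (an error is present).
Step 3: locate the error. For a single error e at position i, S_ℓ = v_i·e·α_i^ℓ, so α_err = S_1/S_0.
  S_0^{−1} = 10^{−1} = 10 (mod 11), so α_err = 6·10 = 60 ≡ 5 = α_2. Error position i = 2.
  Consistency check: S_2/S_1 = 8·2 = 16 ≡ 5 = α_err ✓ (single-error assumption holds).
Step 4: error magnitude e = S_0/v_2 = S_0·∏_{j≠2}(α_2 − α_j) = 10·6 = 60 ≡ 5 (mod 11).
Step 5: correct position 2: c_2 = r_2 − e = 0 − 5 ≡ 6 (mod 11). Hence c = [5, 6, 7, 1, 8].
  Check: interpolating c through the α_i gives m(x) = 9 + 6·x (degree < 2) with m(α_i) = c_i for every i, so c is indeed a codeword.


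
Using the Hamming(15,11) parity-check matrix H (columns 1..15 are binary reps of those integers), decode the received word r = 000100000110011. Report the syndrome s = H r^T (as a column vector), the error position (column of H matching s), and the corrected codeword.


s = (0, 1, 0, 0)^T, error position = 4, corrected codeword c = 000000000110011

Compute s = H r^T mod 2 one row at a time:
  s_1 = 0 + 0 + 1 + 1 + 0 + 0 + 1 + 1 = 4 ≡ 0 (mod 2).
  s_2 = 1 + 0 + 0 + 0 + 0 + 0 + 1 + 1 = 3 ≡ 1 (mod 2).
  s_3 = 0 + 0 + 0 + 0 + 1 + 1 + 1 + 1 = 4 ≡ 0 (mod 2).
  s_4 = 0 + 0 + 0 + 0 + 0 + 1 + 0 + 1 = 2 ≡ 0 (mod 2).
s = (0, 1, 0, 0)^T — this equals column 4 of H (binary 0100), so error is at position 4.
Correct: flip bit 4 of r = 000100000110011 to get c = 000000000110011.


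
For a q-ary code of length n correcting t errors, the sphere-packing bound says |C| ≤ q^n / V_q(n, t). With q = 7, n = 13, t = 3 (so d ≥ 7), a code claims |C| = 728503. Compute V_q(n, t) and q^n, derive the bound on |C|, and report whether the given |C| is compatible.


V_q(n, t) = 64663, q^n = 96889010407, Hamming bound = 1498368, |C| = 728503 ≤ bound (satisfied).

Step 1: Compute V_q(n, t) = Σ_{j=0}^3 C(n, j) (q−1)^j.
  j = 0: C(13,0)·(6)^0 = 1·1 = 1.
  j = 1: C(13,1)·(6)^1 = 13·6 = 78.
  j = 2: C(13,2)·(6)^2 = 78·36 = 2808.
  j = 3: C(13,3)·(6)^3 = 286·216 = 61776.
  V_q(n, t) = 1 + 78 + 2808 + 61776 = 64663.
Step 2: q^n = 7^13 = 96889010407.
Step 3: Hamming bound ⌊q^n / V_q(n,t)⌋ = ⌊96889010407/64663⌋ = 1498368.
Step 4: Compare |C| = 728503 to 1498368: satisfied.
The claimed |C| lies below the Hamming bound.


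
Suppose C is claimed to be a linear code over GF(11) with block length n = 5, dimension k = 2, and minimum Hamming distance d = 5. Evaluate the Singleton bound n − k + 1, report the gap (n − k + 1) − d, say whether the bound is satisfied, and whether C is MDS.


Singleton RHS = n − k + 1 = 4, slack = -1, bound violated (no such code; not MDS).

Singleton bound: d ≤ n − k + 1.
Here n = 5, k = 2, so n − k + 1 = 4.
Given d = 5, check d ≤ 4: NO.
Slack = (n − k + 1) − d = -1.
The slack is negative: d = 5 exceeds n − k + 1 = 4 by 1, so the Singleton bound is violated and no linear [5, 2, 5]_11 code can exist. In particular it is not MDS (MDS requires d = n − k + 1 exactly).
Description: the claimed parameters are [5, 2, 5]_11; such a code would be impossible (violates the Singleton bound).


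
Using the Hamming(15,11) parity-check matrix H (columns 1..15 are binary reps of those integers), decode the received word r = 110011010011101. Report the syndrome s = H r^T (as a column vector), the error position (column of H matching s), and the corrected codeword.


s = (1, 1, 0, 1)^T, error position = 13, corrected codeword c = 110011010011001

Compute s = H r^T mod 2 one row at a time:
  s_1 = 1 + 0 + 0 + 1 + 1 + 1 + 0 + 1 = 5 ≡ 1 (mod 2).
  s_2 = 0 + 1 + 1 + 0 + 1 + 1 + 0 + 1 = 5 ≡ 1 (mod 2).
  s_3 = 1 + 0 + 1 + 0 + 0 + 1 + 0 + 1 = 4 ≡ 0 (mod 2).
  s_4 = 1 + 0 + 1 + 0 + 0 + 1 + 1 + 1 = 5 ≡ 1 (mod 2).
s = (1, 1, 0, 1)^T — this equals column 13 of H (binary 1101), so error is at position 13.
Correct: flip bit 13 of r = 110011010011101 to get c = 110011010011001.


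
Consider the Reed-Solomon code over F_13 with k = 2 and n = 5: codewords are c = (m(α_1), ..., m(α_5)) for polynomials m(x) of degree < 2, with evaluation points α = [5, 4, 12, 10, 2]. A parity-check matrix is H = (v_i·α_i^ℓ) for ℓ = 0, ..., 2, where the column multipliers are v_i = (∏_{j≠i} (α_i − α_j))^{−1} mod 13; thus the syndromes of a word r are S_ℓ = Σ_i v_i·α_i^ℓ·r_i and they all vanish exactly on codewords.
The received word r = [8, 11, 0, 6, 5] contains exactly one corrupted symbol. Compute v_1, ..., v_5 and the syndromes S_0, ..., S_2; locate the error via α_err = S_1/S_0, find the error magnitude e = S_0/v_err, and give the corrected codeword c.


S = (12, 11, 9), error at position 5, error magnitude e = 1, c = [8, 11, 0, 6, 4].

Step 1: column multipliers v_i = (∏_{j≠i}(α_i − α_j))^{−1} mod 13.
  i = 1 (α = 5): (5−4)(5−12)(5−10)(5−2) = 1·(−7)·(−5)·3 = 105 ≡ 1, so v_1 = 1^{−1} = 1 (mod 13).
  i = 2 (α = 4): (4−5)(4−12)(4−10)(4−2) = (−1)·(−8)·(−6)·2 = −96 ≡ 8, so v_2 = 8^{−1} = 5 (mod 13).
  i = 3 (α = 12): (12−5)(12−4)(12−10)(12−2) = 7·8·2·10 = 1120 ≡ 2, so v_3 = 2^{−1} = 7 (mod 13).
  i = 4 (α = 10): (10−5)(10−4)(10−12)(10−2) = 5·6·(−2)·8 = −480 ≡ 1, so v_4 = 1^{−1} = 1 (mod 13).
  i = 5 (α = 2): (2−5)(2−4)(2−12)(2−10) = (−3)·(−2)·(−10)·(−8) = 480 ≡ 12, so v_5 = 12^{−1} = 12 (mod 13).
  v = [1, 5, 7, 1, 12].
Step 2: syndromes of r = [8, 11, 0, 6, 5] (all sums mod 13).
  S_0 = Σ v_i r_i = 1·8 + 5·11 + 7·0 + 1·6 + 12·5 = 129 ≡ 12.
  S_1 = Σ v_i α_i r_i = 1·5·8 + 5·4·11 + 7·12·0 + 1·10·6 + 12·2·5 = 440 ≡ 11.
  α_i^2 mod 13 = [12, 3, 1, 9, 4].
  S_2 = Σ v_i α_i^2 r_i = 1·12·8 + 5·3·11 + 7·1·0 + 1·9·6 + 12·4·5 = 555 ≡ 9.
  S = (12, 11, 9) ≠ 0, so r is not a codeword (an error is present).
Step 3: locate the error. For a single error e at position i, S_ℓ = v_i·e·α_i^ℓ, so α_err = S_1/S_0.
  S_0^{−1} = 12^{−1} = 12 (mod 13), so α_err = 11·12 = 132 ≡ 2 = α_5. Error position i = 5.
  Consistency check: S_2/S_1 = 9·6 = 54 ≡ 2 = α_err ✓ (single-error assumption holds).
Step 4: error magnitude e = S_0/v_5 = S_0·∏_{j≠5}(α_5 − α_j) = 12·12 = 144 ≡ 1 (mod 13).
Step 5: correct position 5: c_5 = r_5 − e = 5 − 1 ≡ 4 (mod 13). Hence c = [8, 11, 0, 6, 4].
  Check: interpolating c through the α_i gives m(x) = 10 + 10·x (degree < 2) with m(α_i) = c_i for every i, so c is indeed a codeword.


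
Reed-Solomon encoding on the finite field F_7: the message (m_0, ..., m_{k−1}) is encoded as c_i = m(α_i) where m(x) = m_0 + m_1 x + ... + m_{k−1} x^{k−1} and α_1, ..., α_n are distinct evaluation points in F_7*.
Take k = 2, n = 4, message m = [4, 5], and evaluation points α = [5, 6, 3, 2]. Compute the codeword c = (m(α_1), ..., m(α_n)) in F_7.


c = [1, 6, 5, 0]

Message polynomial: m(x) = 4 + 5·x (mod 7).
For each evaluation point α_i, compute m(α_i) mod 7:
  α_1 = 5: Horner steps 5 → 1, so m(5) = 1.
  α_2 = 6: Horner steps 5 → 6, so m(6) = 6.
  α_3 = 3: Horner steps 5 → 5, so m(3) = 5.
  α_4 = 2: Horner steps 5 → 0, so m(2) = 0.
Codeword c = [1, 6, 5, 0] ∈ F_7^4.


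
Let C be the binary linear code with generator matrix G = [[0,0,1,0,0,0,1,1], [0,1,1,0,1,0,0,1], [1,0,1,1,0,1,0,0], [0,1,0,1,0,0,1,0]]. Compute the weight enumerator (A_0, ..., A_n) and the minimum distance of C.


Weight distribution: A_0 = 1, A_2 = 1, A_3 = 3, A_4 = 5, A_5 = 4, A_6 = 1, A_7 = 1. Minimum distance d = 2.

Enumerate all 2^4 = 16 messages m ∈ F_2^4.
For each, compute codeword c = mG in F_2^8, then tally its weight.
  m = 0000 → c = 00000000, weight = 0.
  m = 1000 → c = 00100011, weight = 3.
  m = 0100 → c = 01101001, weight = 4.
  m = 1100 → c = 01001010, weight = 3.
  m = 0010 → c = 10110100, weight = 4.
  m = 1010 → c = 10010111, weight = 5.
  m = 0110 → c = 11011101, weight = 6.
  m = 1110 → c = 11111110, weight = 7.
  m = 0001 → c = 01010010, weight = 3.
  m = 1001 → c = 01110001, weight = 4.
  m = 0101 → c = 00111011, weight = 5.
  m = 1101 → c = 00011000, weight = 2.
  m = 0011 → c = 11100110, weight = 5.
  m = 1011 → c = 11000101, weight = 4.
  m = 0111 → c = 10001111, weight = 5.
  m = 1111 → c = 10101100, weight = 4.
Tally weights:
  weight 0: 1 codewords.
  weight 2: 1 codewords.
  weight 3: 3 codewords.
  weight 4: 5 codewords.
  weight 5: 4 codewords.
  weight 6: 1 codewords.
  weight 7: 1 codewords.
Minimum distance d = smallest w > 0 with A_w > 0 = 2.
Sanity: Σ A_w = 16 = 2^4 = 16 ✓.


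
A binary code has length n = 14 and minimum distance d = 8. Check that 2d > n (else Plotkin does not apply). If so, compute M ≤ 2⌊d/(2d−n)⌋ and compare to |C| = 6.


Plotkin bound M ≤ 8; given |C| = 6 ≤ bound (satisfied).

Check applicability: 2d = 16, n = 14.
2d − n = 2 > 0, so Plotkin applies.
Compute d/(2d−n) = 8/2 ≈ 4.0000.
⌊d/(2d−n)⌋ = 4.
Plotkin bound: M ≤ 2·4 = 8.
Given |C| = 6, check: satisfied.
This |C| is below the Plotkin bound.


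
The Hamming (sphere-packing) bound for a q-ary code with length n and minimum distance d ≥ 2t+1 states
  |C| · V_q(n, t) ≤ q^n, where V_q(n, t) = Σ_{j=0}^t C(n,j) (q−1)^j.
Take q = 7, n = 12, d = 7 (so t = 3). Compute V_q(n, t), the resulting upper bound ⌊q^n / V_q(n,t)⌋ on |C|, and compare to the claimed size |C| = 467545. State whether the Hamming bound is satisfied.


V_q(n, t) = 49969, q^n = 13841287201, Hamming bound = 276997, |C| = 467545 > bound (violated).

Step 1: Compute V_q(n, t) = Σ_{j=0}^3 C(n, j) (q−1)^j.
  j = 0: C(12,0)·(6)^0 = 1·1 = 1.
  j = 1: C(12,1)·(6)^1 = 12·6 = 72.
  j = 2: C(12,2)·(6)^2 = 66·36 = 2376.
  j = 3: C(12,3)·(6)^3 = 220·216 = 47520.
  V_q(n, t) = 1 + 72 + 2376 + 47520 = 49969.
Step 2: q^n = 7^12 = 13841287201.
Step 3: Hamming bound ⌊q^n / V_q(n,t)⌋ = ⌊13841287201/49969⌋ = 276997.
Step 4: Compare |C| = 467545 to 276997: violated.
The claimed |C| lies above the Hamming bound, so no 7-ary code of length 12 with d ≥ 7 can have 467545 codewords.


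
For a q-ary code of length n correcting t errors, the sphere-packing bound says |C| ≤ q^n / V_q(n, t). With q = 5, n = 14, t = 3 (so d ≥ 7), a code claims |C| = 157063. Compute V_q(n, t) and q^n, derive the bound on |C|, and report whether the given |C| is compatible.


V_q(n, t) = 24809, q^n = 6103515625, Hamming bound = 246020, |C| = 157063 ≤ bound (satisfied).

Step 1: Compute V_q(n, t) = Σ_{j=0}^3 C(n, j) (q−1)^j.
  j = 0: C(14,0)·(4)^0 = 1·1 = 1.
  j = 1: C(14,1)·(4)^1 = 14·4 = 56.
  j = 2: C(14,2)·(4)^2 = 91·16 = 1456.
  j = 3: C(14,3)·(4)^3 = 364·64 = 23296.
  V_q(n, t) = 1 + 56 + 1456 + 23296 = 24809.
Step 2: q^n = 5^14 = 6103515625.
Step 3: Hamming bound ⌊q^n / V_q(n,t)⌋ = ⌊6103515625/24809⌋ = 246020.
Step 4: Compare |C| = 157063 to 246020: satisfied.
The claimed |C| lies below the Hamming bound.


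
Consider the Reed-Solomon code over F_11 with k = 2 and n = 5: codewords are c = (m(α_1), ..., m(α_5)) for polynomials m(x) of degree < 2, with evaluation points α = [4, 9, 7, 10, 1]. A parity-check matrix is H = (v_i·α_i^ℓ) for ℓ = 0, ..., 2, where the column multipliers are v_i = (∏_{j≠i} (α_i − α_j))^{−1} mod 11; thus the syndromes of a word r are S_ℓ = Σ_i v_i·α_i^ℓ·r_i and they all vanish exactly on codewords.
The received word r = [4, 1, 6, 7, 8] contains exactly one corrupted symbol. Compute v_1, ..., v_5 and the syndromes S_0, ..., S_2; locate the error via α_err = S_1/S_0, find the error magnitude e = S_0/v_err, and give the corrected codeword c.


S = (8, 1, 7), error at position 3, error magnitude e = 6, c = [4, 1, 0, 7, 8].

Step 1: column multipliers v_i = (∏_{j≠i}(α_i − α_j))^{−1} mod 11.
  i = 1 (α = 4): (4−9)(4−7)(4−10)(4−1) = (−5)·(−3)·(−6)·3 = −270 ≡ 5, so v_1 = 5^{−1} = 9 (mod 11).
  i = 2 (α = 9): (9−4)(9−7)(9−10)(9−1) = 5·2·(−1)·8 = −80 ≡ 8, so v_2 = 8^{−1} = 7 (mod 11).
  i = 3 (α = 7): (7−4)(7−9)(7−10)(7−1) = 3·(−2)·(−3)·6 = 108 ≡ 9, so v_3 = 9^{−1} = 5 (mod 11).
  i = 4 (α = 10): (10−4)(10−9)(10−7)(10−1) = 6·1·3·9 = 162 ≡ 8, so v_4 = 8^{−1} = 7 (mod 11).
  i = 5 (α = 1): (1−4)(1−9)(1−7)(1−10) = (−3)·(−8)·(−6)·(−9) = 1296 ≡ 9, so v_5 = 9^{−1} = 5 (mod 11).
  v = [9, 7, 5, 7, 5].
Step 2: syndromes of r = [4, 1, 6, 7, 8] (all sums mod 11).
  S_0 = Σ v_i r_i = 9·4 + 7·1 + 5·6 + 7·7 + 5·8 = 162 ≡ 8.
  S_1 = Σ v_i α_i r_i = 9·4·4 + 7·9·1 + 5·7·6 + 7·10·7 + 5·1·8 = 947 ≡ 1.
  α_i^2 mod 11 = [5, 4, 5, 1, 1].
  S_2 = Σ v_i α_i^2 r_i = 9·5·4 + 7·4·1 + 5·5·6 + 7·1·7 + 5·1·8 = 447 ≡ 7.
  S = (8, 1, 7) ≠ 0, so r is not a codeword (an error is present).
Step 3: locate the error. For a single error e at position i, S_ℓ = v_i·e·α_i^ℓ, so α_err = S_1/S_0.
  S_0^{−1} = 8^{−1} = 7 (mod 11), so α_err = 1·7 = 7 ≡ 7 = α_3. Error position i = 3.
  Consistency check: S_2/S_1 = 7·1 = 7 ≡ 7 = α_err ✓ (single-error assumption holds).
Step 4: error magnitude e = S_0/v_3 = S_0·∏_{j≠3}(α_3 − α_j) = 8·9 = 72 ≡ 6 (mod 11).
Step 5: correct position 3: c_3 = r_3 − e = 6 − 6 ≡ 0 (mod 11). Hence c = [4, 1, 0, 7, 8].
  Check: interpolating c through the α_i gives m(x) = 2 + 6·x (degree < 2) with m(α_i) = c_i for every i, so c is indeed a codeword.


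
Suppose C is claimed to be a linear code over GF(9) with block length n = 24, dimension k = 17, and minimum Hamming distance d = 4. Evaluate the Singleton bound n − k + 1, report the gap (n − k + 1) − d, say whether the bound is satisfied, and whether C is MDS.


Singleton RHS = n − k + 1 = 8, slack = 4, bound satisfied, not MDS.

Singleton bound: d ≤ n − k + 1.
Here n = 24, k = 17, so n − k + 1 = 8.
Given d = 4, check d ≤ 8: YES.
Slack = (n − k + 1) − d = 4.
The code is NOT MDS (slack = 4 > 0).
Description: the claimed parameters are [24, 17, 4]_9; such a code would be non-MDS.


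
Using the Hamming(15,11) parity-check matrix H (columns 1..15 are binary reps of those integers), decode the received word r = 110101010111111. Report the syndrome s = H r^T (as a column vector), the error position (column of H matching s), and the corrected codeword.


s = (1, 0, 0, 0)^T, error position = 8, corrected codeword c = 110101000111111

Compute s = H r^T mod 2 one row at a time:
  s_1 = 1 + 0 + 1 + 1 + 1 + 1 + 1 + 1 = 7 ≡ 1 (mod 2).
  s_2 = 1 + 0 + 1 + 0 + 1 + 1 + 1 + 1 = 6 ≡ 0 (mod 2).
  s_3 = 1 + 0 + 1 + 0 + 1 + 1 + 1 + 1 = 6 ≡ 0 (mod 2).
  s_4 = 1 + 0 + 0 + 0 + 0 + 1 + 1 + 1 = 4 ≡ 0 (mod 2).
s = (1, 0, 0, 0)^T — this equals column 8 of H (binary 1000), so error is at position 8.
Correct: flip bit 8 of r = 110101010111111 to get c = 110101000111111.


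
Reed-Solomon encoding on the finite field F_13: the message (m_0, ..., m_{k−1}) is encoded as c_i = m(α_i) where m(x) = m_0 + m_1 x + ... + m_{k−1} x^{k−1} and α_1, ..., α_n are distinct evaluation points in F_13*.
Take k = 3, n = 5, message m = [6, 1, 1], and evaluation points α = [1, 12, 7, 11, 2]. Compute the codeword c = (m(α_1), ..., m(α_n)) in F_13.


c = [8, 6, 10, 8, 12]

Message polynomial: m(x) = 6 + 1·x + 1·x^2 (mod 13).
For each evaluation point α_i, compute m(α_i) mod 13:
  α_1 = 1: Horner steps 1 → 2 → 8, so m(1) = 8.
  α_2 = 12: Horner steps 1 → 0 → 6, so m(12) = 6.
  α_3 = 7: Horner steps 1 → 8 → 10, so m(7) = 10.
  α_4 = 11: Horner steps 1 → 12 → 8, so m(11) = 8.
  α_5 = 2: Horner steps 1 → 3 → 12, so m(2) = 12.
Codeword c = [8, 6, 10, 8, 12] ∈ F_13^5.


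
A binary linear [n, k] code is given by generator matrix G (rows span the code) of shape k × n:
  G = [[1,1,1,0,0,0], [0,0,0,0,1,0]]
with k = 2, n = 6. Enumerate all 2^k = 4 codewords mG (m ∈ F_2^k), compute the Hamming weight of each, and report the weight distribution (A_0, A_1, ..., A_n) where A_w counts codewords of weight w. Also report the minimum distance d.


Weight distribution: A_0 = 1, A_1 = 1, A_3 = 1, A_4 = 1. Minimum distance d = 1.

Enumerate all 2^2 = 4 messages m ∈ F_2^2.
For each, compute codeword c = mG in F_2^6, then tally its weight.
  m = 00 → c = 000000, weight = 0.
  m = 10 → c = 111000, weight = 3.
  m = 01 → c = 000010, weight = 1.
  m = 11 → c = 111010, weight = 4.
Tally weights:
  weight 0: 1 codewords.
  weight 1: 1 codewords.
  weight 3: 1 codewords.
  weight 4: 1 codewords.
Minimum distance d = smallest w > 0 with A_w > 0 = 1.
Sanity: Σ A_w = 4 = 2^2 = 4 ✓.


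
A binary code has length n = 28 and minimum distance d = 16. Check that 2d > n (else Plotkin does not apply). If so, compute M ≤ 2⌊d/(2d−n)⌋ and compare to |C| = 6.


Plotkin bound M ≤ 8; given |C| = 6 ≤ bound (satisfied).

Check applicability: 2d = 32, n = 28.
2d − n = 4 > 0, so Plotkin applies.
Compute d/(2d−n) = 16/4 ≈ 4.0000.
⌊d/(2d−n)⌋ = 4.
Plotkin bound: M ≤ 2·4 = 8.
Given |C| = 6, check: satisfied.
This |C| is below the Plotkin bound.


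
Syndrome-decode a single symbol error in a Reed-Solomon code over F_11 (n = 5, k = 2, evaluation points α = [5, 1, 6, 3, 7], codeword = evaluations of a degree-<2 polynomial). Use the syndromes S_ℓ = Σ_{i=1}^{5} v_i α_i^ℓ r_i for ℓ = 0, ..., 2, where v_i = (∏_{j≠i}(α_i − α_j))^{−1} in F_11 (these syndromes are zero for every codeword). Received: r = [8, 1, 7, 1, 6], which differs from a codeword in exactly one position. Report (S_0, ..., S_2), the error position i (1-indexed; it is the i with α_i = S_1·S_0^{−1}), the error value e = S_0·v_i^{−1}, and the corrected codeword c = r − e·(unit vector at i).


S = (5, 4, 1), error at position 4, error magnitude e = 2, c = [8, 1, 7, 10, 6].

Step 1: column multipliers v_i = (∏_{j≠i}(α_i − α_j))^{−1} mod 11.
  i = 1 (α = 5): (5−1)(5−6)(5−3)(5−7) = 4·(−1)·2·(−2) = 16 ≡ 5, so v_1 = 5^{−1} = 9 (mod 11).
  i = 2 (α = 1): (1−5)(1−6)(1−3)(1−7) = (−4)·(−5)·(−2)·(−6) = 240 ≡ 9, so v_2 = 9^{−1} = 5 (mod 11).
  i = 3 (α = 6): (6−5)(6−1)(6−3)(6−7) = 1·5·3·(−1) = −15 ≡ 7, so v_3 = 7^{−1} = 8 (mod 11).
  i = 4 (α = 3): (3−5)(3−1)(3−6)(3−7) = (−2)·2·(−3)·(−4) = −48 ≡ 7, so v_4 = 7^{−1} = 8 (mod 11).
  i = 5 (α = 7): (7−5)(7−1)(7−6)(7−3) = 2·6·1·4 = 48 ≡ 4, so v_5 = 4^{−1} = 3 (mod 11).
  v = [9, 5, 8, 8, 3].
Step 2: syndromes of r = [8, 1, 7, 1, 6] (all sums mod 11).
  S_0 = Σ v_i r_i = 9·8 + 5·1 + 8·7 + 8·1 + 3·6 = 159 ≡ 5.
  S_1 = Σ v_i α_i r_i = 9·5·8 + 5·1·1 + 8·6·7 + 8·3·1 + 3·7·6 = 851 ≡ 4.
  α_i^2 mod 11 = [3, 1, 3, 9, 5].
  S_2 = Σ v_i α_i^2 r_i = 9·3·8 + 5·1·1 + 8·3·7 + 8·9·1 + 3·5·6 = 551 ≡ 1.
  S = (5, 4, 1) ≠ 0, so r is not a codeword (an error is present).
Step 3: locate the error. For a single error e at position i, S_ℓ = v_i·e·α_i^ℓ, so α_err = S_1/S_0.
  S_0^{−1} = 5^{−1} = 9 (mod 11), so α_err = 4·9 = 36 ≡ 3 = α_4. Error position i = 4.
  Consistency check: S_2/S_1 = 1·3 = 3 ≡ 3 = α_err ✓ (single-error assumption holds).
Step 4: error magnitude e = S_0/v_4 = S_0·∏_{j≠4}(α_4 − α_j) = 5·7 = 35 ≡ 2 (mod 11).
Step 5: correct position 4: c_4 = r_4 − e = 1 − 2 ≡ 10 (mod 11). Hence c = [8, 1, 7, 10, 6].
  Check: interpolating c through the α_i gives m(x) = 2 + 10·x (degree < 2) with m(α_i) = c_i for every i, so c is indeed a codeword.


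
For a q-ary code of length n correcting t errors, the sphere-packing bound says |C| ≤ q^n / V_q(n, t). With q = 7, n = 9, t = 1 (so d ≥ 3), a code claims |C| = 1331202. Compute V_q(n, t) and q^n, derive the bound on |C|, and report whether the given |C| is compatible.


V_q(n, t) = 55, q^n = 40353607, Hamming bound = 733701, |C| = 1331202 > bound (violated).

Step 1: Compute V_q(n, t) = Σ_{j=0}^1 C(n, j) (q−1)^j.
  j = 0: C(9,0)·(6)^0 = 1·1 = 1.
  j = 1: C(9,1)·(6)^1 = 9·6 = 54.
  V_q(n, t) = 1 + 54 = 55.
Step 2: q^n = 7^9 = 40353607.
Step 3: Hamming bound ⌊q^n / V_q(n,t)⌋ = ⌊40353607/55⌋ = 733701.
Step 4: Compare |C| = 1331202 to 733701: violated.
The claimed |C| lies above the Hamming bound, so no 7-ary code of length 9 with d ≥ 3 can have 1331202 codewords.


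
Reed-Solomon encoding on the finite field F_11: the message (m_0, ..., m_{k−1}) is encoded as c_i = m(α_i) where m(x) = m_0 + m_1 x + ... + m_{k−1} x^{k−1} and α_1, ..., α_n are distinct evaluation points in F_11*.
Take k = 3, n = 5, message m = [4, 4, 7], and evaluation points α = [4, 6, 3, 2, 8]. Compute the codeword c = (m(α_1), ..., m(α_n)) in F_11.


c = [0, 5, 2, 7, 0]

Message polynomial: m(x) = 4 + 4·x + 7·x^2 (mod 11).
For each evaluation point α_i, compute m(α_i) mod 11:
  α_1 = 4: Horner steps 7 → 10 → 0, so m(4) = 0.
  α_2 = 6: Horner steps 7 → 2 → 5, so m(6) = 5.
  α_3 = 3: Horner steps 7 → 3 → 2, so m(3) = 2.
  α_4 = 2: Horner steps 7 → 7 → 7, so m(2) = 7.
  α_5 = 8: Horner steps 7 → 5 → 0, so m(8) = 0.
Codeword c = [0, 5, 2, 7, 0] ∈ F_11^5.


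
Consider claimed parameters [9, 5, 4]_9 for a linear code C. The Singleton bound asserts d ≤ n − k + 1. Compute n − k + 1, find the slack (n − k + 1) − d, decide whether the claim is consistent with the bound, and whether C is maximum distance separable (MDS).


Singleton RHS = n − k + 1 = 5, slack = 1, bound satisfied, not MDS.

Singleton bound: d ≤ n − k + 1.
Here n = 9, k = 5, so n − k + 1 = 5.
Given d = 4, check d ≤ 5: YES.
Slack = (n − k + 1) − d = 1.
The code is NOT MDS (slack = 1 > 0).
Description: the claimed parameters are [9, 5, 4]_9; such a code would be non-MDS.


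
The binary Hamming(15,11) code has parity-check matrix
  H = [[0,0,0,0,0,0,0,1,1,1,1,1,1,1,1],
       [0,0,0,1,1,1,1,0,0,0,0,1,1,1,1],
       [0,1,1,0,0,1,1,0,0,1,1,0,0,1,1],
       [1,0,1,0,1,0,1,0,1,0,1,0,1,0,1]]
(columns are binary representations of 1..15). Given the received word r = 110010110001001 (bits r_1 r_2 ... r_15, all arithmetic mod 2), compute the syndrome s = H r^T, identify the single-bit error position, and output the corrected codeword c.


s = (1, 0, 1, 0)^T, error position = 10, corrected codeword c = 110010110101001

Compute s = H r^T mod 2 one row at a time:
  s_1 = 1 + 0 + 0 + 0 + 1 + 0 + 0 + 1 = 3 ≡ 1 (mod 2).
  s_2 = 0 + 1 + 0 + 1 + 1 + 0 + 0 + 1 = 4 ≡ 0 (mod 2).
  s_3 = 1 + 0 + 0 + 1 + 0 + 0 + 0 + 1 = 3 ≡ 1 (mod 2).
  s_4 = 1 + 0 + 1 + 1 + 0 + 0 + 0 + 1 = 4 ≡ 0 (mod 2).
s = (1, 0, 1, 0)^T — this equals column 10 of H (binary 1010), so error is at position 10.
Correct: flip bit 10 of r = 110010110001001 to get c = 110010110101001.


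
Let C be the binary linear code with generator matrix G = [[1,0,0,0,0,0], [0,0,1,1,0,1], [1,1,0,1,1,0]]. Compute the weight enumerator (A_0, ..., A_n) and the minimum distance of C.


Weight distribution: A_0 = 1, A_1 = 1, A_3 = 2, A_4 = 3, A_5 = 1. Minimum distance d = 1.

Enumerate all 2^3 = 8 messages m ∈ F_2^3.
For each, compute codeword c = mG in F_2^6, then tally its weight.
  m = 000 → c = 000000, weight = 0.
  m = 100 → c = 100000, weight = 1.
  m = 010 → c = 001101, weight = 3.
  m = 110 → c = 101101, weight = 4.
  m = 001 → c = 110110, weight = 4.
  m = 101 → c = 010110, weight = 3.
  m = 011 → c = 111011, weight = 5.
  m = 111 → c = 011011, weight = 4.
Tally weights:
  weight 0: 1 codewords.
  weight 1: 1 codewords.
  weight 3: 2 codewords.
  weight 4: 3 codewords.
  weight 5: 1 codewords.
Minimum distance d = smallest w > 0 with A_w > 0 = 1.
Sanity: Σ A_w = 8 = 2^3 = 8 ✓.


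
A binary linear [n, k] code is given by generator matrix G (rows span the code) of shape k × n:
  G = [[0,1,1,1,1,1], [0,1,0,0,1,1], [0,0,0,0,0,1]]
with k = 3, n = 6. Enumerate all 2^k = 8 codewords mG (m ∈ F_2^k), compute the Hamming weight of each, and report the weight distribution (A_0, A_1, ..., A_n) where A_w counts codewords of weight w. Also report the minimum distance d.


Weight distribution: A_0 = 1, A_1 = 1, A_2 = 2, A_3 = 2, A_4 = 1, A_5 = 1. Minimum distance d = 1.

Enumerate all 2^3 = 8 messages m ∈ F_2^3.
For each, compute codeword c = mG in F_2^6, then tally its weight.
  m = 000 → c = 000000, weight = 0.
  m = 100 → c = 011111, weight = 5.
  m = 010 → c = 010011, weight = 3.
  m = 110 → c = 001100, weight = 2.
  m = 001 → c = 000001, weight = 1.
  m = 101 → c = 011110, weight = 4.
  m = 011 → c = 010010, weight = 2.
  m = 111 → c = 001101, weight = 3.
Tally weights:
  weight 0: 1 codewords.
  weight 1: 1 codewords.
  weight 2: 2 codewords.
  weight 3: 2 codewords.
  weight 4: 1 codewords.
  weight 5: 1 codewords.
Minimum distance d = smallest w > 0 with A_w > 0 = 1.
Sanity: Σ A_w = 8 = 2^3 = 8 ✓.


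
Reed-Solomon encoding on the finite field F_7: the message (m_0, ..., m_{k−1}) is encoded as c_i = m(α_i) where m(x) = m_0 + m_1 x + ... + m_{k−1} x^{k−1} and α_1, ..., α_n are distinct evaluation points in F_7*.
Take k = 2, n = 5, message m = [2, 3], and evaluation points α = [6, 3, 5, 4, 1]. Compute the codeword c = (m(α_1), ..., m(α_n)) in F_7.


c = [6, 4, 3, 0, 5]

Message polynomial: m(x) = 2 + 3·x (mod 7).
For each evaluation point α_i, compute m(α_i) mod 7:
  α_1 = 6: Horner steps 3 → 6, so m(6) = 6.
  α_2 = 3: Horner steps 3 → 4, so m(3) = 4.
  α_3 = 5: Horner steps 3 → 3, so m(5) = 3.
  α_4 = 4: Horner steps 3 → 0, so m(4) = 0.
  α_5 = 1: Horner steps 3 → 5, so m(1) = 5.
Codeword c = [6, 4, 3, 0, 5] ∈ F_7^5.


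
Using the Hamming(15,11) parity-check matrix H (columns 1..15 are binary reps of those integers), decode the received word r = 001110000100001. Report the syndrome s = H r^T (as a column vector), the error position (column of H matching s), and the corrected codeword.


s = (0, 1, 1, 1)^T, error position = 7, corrected codeword c = 001110100100001

Compute s = H r^T mod 2 one row at a time:
  s_1 = 0 + 0 + 1 + 0 + 0 + 0 + 0 + 1 = 2 ≡ 0 (mod 2).
  s_2 = 1 + 1 + 0 + 0 + 0 + 0 + 0 + 1 = 3 ≡ 1 (mod 2).
  s_3 = 0 + 1 + 0 + 0 + 1 + 0 + 0 + 1 = 3 ≡ 1 (mod 2).
  s_4 = 0 + 1 + 1 + 0 + 0 + 0 + 0 + 1 = 3 ≡ 1 (mod 2).
s = (0, 1, 1, 1)^T — this equals column 7 of H (binary 0111), so error is at position 7.
Correct: flip bit 7 of r = 001110000100001 to get c = 001110100100001.
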